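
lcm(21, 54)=378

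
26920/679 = 39 + 439/679=39.65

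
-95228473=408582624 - 503811097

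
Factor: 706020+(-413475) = 292545=   3^3*5^1*11^1*197^1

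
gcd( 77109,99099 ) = 3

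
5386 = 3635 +1751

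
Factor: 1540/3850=2/5 = 2^1*5^(-1)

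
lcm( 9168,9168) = 9168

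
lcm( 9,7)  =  63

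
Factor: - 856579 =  - 17^1*50387^1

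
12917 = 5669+7248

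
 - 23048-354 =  - 23402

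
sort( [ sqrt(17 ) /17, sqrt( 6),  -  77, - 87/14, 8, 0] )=[ - 77, - 87/14,0,sqrt(17 ) /17, sqrt(6), 8 ] 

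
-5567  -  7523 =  - 13090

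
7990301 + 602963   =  8593264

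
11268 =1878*6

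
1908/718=2 + 236/359=2.66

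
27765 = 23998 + 3767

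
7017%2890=1237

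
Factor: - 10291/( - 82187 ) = 7^(  -  1 ) * 41^1 * 59^( - 1 ) * 199^( - 1)*251^1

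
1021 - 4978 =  - 3957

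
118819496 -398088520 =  - 279269024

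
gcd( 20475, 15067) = 13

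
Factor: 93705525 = 3^3 *5^2*29^1*4787^1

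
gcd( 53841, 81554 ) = 1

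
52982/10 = 5298+1/5 =5298.20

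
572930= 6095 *94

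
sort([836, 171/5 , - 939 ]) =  [ - 939, 171/5,836]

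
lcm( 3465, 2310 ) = 6930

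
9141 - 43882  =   - 34741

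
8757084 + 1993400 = 10750484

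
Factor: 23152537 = 401^1*57737^1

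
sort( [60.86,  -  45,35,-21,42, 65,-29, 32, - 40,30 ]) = [  -  45, - 40,  -  29, - 21,30,32, 35,42,60.86, 65]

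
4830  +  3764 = 8594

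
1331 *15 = 19965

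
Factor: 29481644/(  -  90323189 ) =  - 2^2*11^( - 1)*101^(-1) * 653^1*11287^1*81299^( - 1 )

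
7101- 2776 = 4325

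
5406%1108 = 974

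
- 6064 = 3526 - 9590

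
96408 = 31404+65004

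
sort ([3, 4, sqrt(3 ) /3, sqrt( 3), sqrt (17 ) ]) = [sqrt (3) /3, sqrt ( 3 ),3, 4 , sqrt(17 )]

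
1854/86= 927/43 = 21.56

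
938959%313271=312417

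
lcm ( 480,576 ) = 2880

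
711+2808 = 3519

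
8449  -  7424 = 1025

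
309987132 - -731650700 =1041637832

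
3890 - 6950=  -  3060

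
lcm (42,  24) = 168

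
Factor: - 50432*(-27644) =1394142208  =  2^10*197^1*6911^1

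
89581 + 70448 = 160029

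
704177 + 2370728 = 3074905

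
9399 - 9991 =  - 592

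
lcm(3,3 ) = 3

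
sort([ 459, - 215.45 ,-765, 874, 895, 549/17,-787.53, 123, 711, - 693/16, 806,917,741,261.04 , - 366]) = [-787.53,- 765,-366, - 215.45, - 693/16, 549/17,123, 261.04, 459,711, 741, 806, 874, 895,917]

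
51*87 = 4437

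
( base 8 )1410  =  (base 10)776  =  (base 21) 1fk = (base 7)2156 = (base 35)m6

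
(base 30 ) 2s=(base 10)88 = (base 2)1011000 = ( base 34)2K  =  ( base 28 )34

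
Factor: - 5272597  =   -11^1 * 479327^1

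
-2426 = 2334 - 4760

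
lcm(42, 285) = 3990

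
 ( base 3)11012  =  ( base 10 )113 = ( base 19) 5I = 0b1110001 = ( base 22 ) 53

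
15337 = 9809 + 5528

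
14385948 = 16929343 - 2543395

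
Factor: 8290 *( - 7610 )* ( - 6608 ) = 2^6*5^2*7^1*59^1*761^1*829^1 = 416878235200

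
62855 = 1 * 62855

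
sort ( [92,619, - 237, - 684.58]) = [ - 684.58, - 237,92,  619 ] 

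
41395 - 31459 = 9936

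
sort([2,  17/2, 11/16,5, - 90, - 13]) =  [ - 90,-13, 11/16,2,5,17/2] 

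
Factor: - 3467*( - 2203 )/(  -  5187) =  - 7637801/5187= -3^( - 1 )*7^ ( - 1)* 13^ ( - 1 )*19^( - 1)*2203^1*3467^1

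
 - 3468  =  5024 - 8492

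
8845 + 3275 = 12120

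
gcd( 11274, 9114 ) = 6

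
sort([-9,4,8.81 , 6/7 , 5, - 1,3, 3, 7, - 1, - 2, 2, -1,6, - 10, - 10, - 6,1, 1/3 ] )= [ - 10,-10, - 9,-6, - 2, - 1, - 1,-1,1/3,  6/7,1  ,  2,3 , 3, 4, 5, 6, 7, 8.81]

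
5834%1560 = 1154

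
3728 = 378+3350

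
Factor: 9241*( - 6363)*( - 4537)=3^2*7^1 * 13^1 * 101^1*349^1*  9241^1  =  266777791371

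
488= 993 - 505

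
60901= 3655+57246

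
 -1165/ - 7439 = 1165/7439 = 0.16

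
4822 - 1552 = 3270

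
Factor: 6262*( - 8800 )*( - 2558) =2^7*5^2*11^1*31^1* 101^1 * 1279^1=140960124800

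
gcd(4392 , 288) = 72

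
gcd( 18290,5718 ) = 2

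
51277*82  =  4204714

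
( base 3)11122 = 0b1111101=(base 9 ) 148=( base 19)6B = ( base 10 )125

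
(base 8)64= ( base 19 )2E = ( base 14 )3a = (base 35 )1h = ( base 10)52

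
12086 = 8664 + 3422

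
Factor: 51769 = 51769^1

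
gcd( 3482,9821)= 1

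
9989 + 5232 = 15221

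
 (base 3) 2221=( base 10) 79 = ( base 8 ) 117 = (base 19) 43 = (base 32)2F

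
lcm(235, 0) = 0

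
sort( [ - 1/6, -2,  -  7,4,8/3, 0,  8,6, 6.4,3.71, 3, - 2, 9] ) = [ - 7, - 2, - 2, - 1/6,  0 , 8/3, 3, 3.71, 4, 6, 6.4, 8, 9 ]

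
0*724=0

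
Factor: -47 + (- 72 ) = -7^1*17^1 = - 119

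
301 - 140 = 161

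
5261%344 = 101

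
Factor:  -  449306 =-2^1 * 11^1*13^1*1571^1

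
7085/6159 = 1+926/6159 = 1.15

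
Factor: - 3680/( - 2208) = 3^ ( - 1)*5^1 = 5/3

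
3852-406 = 3446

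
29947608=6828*4386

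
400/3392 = 25/212 =0.12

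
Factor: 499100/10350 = 434/9  =  2^1*3^(-2)*7^1*31^1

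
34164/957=11388/319 = 35.70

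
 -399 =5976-6375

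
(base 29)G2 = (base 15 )211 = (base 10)466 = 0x1D2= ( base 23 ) k6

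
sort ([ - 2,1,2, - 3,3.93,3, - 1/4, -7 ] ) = [ - 7, - 3, - 2,-1/4,1, 2,3,3.93]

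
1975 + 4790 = 6765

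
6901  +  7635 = 14536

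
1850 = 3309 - 1459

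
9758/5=1951 + 3/5 = 1951.60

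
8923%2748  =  679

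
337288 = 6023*56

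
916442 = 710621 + 205821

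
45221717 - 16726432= 28495285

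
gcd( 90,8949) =3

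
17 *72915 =1239555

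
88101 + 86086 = 174187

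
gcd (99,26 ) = 1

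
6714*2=13428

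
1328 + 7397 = 8725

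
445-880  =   - 435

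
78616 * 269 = 21147704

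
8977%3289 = 2399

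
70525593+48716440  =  119242033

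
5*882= 4410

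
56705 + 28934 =85639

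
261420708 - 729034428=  - 467613720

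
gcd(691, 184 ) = 1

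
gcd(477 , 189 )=9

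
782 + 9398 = 10180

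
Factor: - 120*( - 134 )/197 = 2^4 * 3^1*5^1*67^1 * 197^(-1)  =  16080/197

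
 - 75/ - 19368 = 25/6456 = 0.00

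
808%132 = 16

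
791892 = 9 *87988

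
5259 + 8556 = 13815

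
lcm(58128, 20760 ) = 290640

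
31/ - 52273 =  -1+ 52242/52273 = -  0.00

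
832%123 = 94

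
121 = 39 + 82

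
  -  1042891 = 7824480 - 8867371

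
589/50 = 589/50 = 11.78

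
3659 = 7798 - 4139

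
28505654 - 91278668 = - 62773014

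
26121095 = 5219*5005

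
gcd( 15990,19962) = 6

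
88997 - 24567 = 64430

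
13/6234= 13/6234 = 0.00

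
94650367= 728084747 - 633434380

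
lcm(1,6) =6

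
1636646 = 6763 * 242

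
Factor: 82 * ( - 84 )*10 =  - 2^4*3^1*5^1*7^1*41^1 = - 68880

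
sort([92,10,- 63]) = [ - 63 , 10, 92]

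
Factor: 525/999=3^( - 2)*5^2*7^1*37^ ( - 1) = 175/333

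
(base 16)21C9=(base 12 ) 5009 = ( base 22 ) hj3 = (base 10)8649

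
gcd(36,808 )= 4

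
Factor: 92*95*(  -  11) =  - 96140 = -2^2*5^1 * 11^1*19^1*23^1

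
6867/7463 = 6867/7463 = 0.92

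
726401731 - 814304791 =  - 87903060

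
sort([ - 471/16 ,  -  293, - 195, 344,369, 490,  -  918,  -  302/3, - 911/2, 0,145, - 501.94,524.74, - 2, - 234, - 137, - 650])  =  [ - 918, - 650 ,  -  501.94, - 911/2 , - 293,  -  234, - 195, - 137,  -  302/3,-471/16 ,- 2 , 0, 145, 344, 369,490, 524.74 ] 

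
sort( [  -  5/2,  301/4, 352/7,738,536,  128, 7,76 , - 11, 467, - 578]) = [ - 578 , - 11, - 5/2,7, 352/7,301/4, 76,128,467,536,738]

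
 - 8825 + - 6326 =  - 15151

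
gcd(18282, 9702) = 66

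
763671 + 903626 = 1667297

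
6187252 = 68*90989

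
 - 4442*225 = -999450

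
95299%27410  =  13069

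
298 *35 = 10430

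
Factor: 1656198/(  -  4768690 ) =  - 3^2 * 5^ ( - 1 ) * 101^1* 911^1*476869^(  -  1) = -828099/2384345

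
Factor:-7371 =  - 3^4 * 7^1 * 13^1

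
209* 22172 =4633948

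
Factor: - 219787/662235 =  - 3^(  -  1)*5^(-1 ) * 7^(  -  2)*17^(  -  1)*53^(-1)*219787^1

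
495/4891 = 495/4891=0.10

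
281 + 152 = 433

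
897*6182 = 5545254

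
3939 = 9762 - 5823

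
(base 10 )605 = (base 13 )377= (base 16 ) 25d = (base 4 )21131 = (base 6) 2445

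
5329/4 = 5329/4= 1332.25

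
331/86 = 3 + 73/86 = 3.85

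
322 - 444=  -122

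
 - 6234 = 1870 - 8104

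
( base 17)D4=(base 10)225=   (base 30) 7f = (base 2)11100001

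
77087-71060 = 6027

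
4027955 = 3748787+279168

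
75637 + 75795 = 151432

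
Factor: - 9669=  -3^1 * 11^1*293^1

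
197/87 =197/87  =  2.26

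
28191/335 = 84 +51/335=84.15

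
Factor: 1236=2^2 * 3^1*103^1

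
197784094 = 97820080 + 99964014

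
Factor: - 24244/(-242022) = 2^1*3^ (  -  1 ) * 29^1*193^( - 1 )= 58/579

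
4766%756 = 230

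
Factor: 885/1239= 5^1*7^( - 1 )  =  5/7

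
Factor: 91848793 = 19^1*4834147^1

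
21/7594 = 21/7594=0.00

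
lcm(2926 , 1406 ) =108262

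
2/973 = 2/973 = 0.00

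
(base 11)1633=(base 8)4055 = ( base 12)1265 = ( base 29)2E5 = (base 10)2093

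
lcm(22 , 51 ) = 1122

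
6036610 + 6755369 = 12791979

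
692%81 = 44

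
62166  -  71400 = -9234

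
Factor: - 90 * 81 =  - 7290 = - 2^1*3^6*5^1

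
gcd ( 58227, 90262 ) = 1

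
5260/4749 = 1 + 511/4749 =1.11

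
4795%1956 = 883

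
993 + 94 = 1087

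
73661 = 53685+19976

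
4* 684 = 2736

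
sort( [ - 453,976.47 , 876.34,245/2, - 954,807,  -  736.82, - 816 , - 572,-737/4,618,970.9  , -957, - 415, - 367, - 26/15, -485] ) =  [-957,-954, -816, - 736.82,-572, - 485,-453,-415,  -  367,  -  737/4,-26/15, 245/2, 618,807,  876.34,  970.9, 976.47 ] 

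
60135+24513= 84648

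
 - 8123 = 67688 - 75811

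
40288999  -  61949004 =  - 21660005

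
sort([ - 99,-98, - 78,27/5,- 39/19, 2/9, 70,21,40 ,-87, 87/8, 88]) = [  -  99 , -98, -87, - 78, - 39/19, 2/9 , 27/5,87/8, 21, 40, 70 , 88 ]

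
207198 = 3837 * 54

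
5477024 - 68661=5408363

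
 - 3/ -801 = 1/267  =  0.00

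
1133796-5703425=-4569629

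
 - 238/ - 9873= 238/9873=0.02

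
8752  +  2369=11121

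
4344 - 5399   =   -1055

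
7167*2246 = 16097082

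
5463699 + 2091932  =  7555631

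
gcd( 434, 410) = 2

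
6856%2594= 1668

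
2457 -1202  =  1255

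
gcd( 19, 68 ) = 1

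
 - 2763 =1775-4538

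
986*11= 10846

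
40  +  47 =87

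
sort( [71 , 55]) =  [ 55,71]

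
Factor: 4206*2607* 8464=2^5*3^2* 11^1* 23^2*79^1* 701^1 = 92808115488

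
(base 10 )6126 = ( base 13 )2A33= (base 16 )17ee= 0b1011111101110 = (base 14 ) 2338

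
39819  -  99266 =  - 59447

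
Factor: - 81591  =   - 3^1*27197^1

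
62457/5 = 62457/5 = 12491.40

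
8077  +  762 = 8839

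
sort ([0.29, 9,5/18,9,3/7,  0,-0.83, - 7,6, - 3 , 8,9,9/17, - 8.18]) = [ -8.18 ,-7, - 3, - 0.83, 0,5/18 , 0.29,3/7,9/17,6,8,9,9,9 ]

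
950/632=1 + 159/316  =  1.50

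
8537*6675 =56984475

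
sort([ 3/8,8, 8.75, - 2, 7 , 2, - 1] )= [ - 2,  -  1, 3/8, 2,7, 8, 8.75] 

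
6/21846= 1/3641= 0.00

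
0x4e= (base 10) 78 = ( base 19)42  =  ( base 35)28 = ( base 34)2a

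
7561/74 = 102 + 13/74 = 102.18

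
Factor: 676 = 2^2*13^2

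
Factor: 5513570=2^1*5^1*47^1*11731^1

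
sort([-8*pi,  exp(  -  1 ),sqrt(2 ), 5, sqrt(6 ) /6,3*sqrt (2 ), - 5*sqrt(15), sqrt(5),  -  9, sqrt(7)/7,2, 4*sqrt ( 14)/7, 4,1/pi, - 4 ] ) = [ - 8*pi, - 5*sqrt( 15 ), - 9 , - 4, 1/pi, exp( - 1),sqrt( 7 )/7, sqrt( 6)/6, sqrt(2) , 2,  4*sqrt( 14 ) /7,sqrt( 5 ),4, 3*sqrt(2), 5] 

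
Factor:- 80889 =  - 3^1*59^1* 457^1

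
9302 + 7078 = 16380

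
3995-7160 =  - 3165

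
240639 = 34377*7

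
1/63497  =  1/63497= 0.00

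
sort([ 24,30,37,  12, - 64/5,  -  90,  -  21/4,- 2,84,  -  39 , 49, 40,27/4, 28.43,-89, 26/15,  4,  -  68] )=[ - 90, - 89,-68, - 39,  -  64/5,-21/4,  -  2,  26/15,4,27/4,12, 24,28.43, 30,37, 40,49,84]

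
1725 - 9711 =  - 7986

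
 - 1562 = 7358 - 8920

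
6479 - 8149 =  - 1670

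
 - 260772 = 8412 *( - 31 )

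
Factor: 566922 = 2^1*3^1*19^1*4973^1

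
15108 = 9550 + 5558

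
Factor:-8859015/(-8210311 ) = 3^2 * 5^1*11^2 * 1627^1*8210311^( - 1)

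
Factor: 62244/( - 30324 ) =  - 3^1*13^1* 19^( - 1 ) = -39/19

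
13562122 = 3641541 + 9920581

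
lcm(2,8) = 8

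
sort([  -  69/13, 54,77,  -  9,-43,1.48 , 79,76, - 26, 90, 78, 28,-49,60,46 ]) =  [ - 49, - 43,  -  26, - 9,  -  69/13,1.48,28,  46, 54,60,76,77,78,79,90] 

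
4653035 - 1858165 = 2794870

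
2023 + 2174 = 4197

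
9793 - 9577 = 216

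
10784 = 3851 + 6933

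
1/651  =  1/651 = 0.00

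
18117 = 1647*11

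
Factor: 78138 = 2^1*3^3 * 1447^1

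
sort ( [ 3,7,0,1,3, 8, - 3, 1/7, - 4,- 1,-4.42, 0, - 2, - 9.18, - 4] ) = [  -  9.18, - 4.42, - 4, - 4 , - 3,-2, - 1, 0 , 0, 1/7, 1, 3, 3, 7,8]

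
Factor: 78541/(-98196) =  - 2^( - 2)*3^(-1)*7^( - 2)*167^ ( - 1 ) * 78541^1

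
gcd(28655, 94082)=1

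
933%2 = 1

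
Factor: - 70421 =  - 13^1*5417^1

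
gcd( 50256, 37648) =16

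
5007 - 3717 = 1290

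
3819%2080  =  1739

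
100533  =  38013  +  62520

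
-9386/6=  -  4693/3 = -1564.33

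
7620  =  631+6989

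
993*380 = 377340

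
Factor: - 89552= - 2^4 * 29^1 * 193^1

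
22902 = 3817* 6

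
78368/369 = 78368/369 = 212.38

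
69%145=69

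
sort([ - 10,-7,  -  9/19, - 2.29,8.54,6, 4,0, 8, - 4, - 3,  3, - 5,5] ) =[ - 10,-7, - 5,-4, - 3, - 2.29,- 9/19, 0,3,4, 5,6, 8,8.54 ]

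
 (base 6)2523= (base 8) 1163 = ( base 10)627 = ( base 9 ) 766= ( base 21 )18i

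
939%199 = 143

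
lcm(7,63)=63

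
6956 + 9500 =16456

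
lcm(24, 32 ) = 96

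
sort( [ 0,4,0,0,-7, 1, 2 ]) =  [ - 7,0,0  ,  0,1, 2,4 ]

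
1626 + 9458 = 11084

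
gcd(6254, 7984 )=2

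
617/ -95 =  - 7+48/95 = -  6.49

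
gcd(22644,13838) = 1258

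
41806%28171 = 13635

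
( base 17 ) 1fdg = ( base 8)22415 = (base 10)9485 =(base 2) 10010100001101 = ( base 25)F4A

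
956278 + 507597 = 1463875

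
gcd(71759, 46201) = 983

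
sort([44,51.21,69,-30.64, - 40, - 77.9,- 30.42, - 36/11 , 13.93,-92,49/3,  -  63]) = [-92,  -  77.9 ,-63, - 40, - 30.64 , - 30.42,  -  36/11, 13.93,49/3,44,51.21,69] 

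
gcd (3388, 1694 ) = 1694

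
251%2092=251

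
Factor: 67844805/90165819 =22614935/30055273  =  5^1*7^1*23^( - 1 )*79^1*8179^1*1306751^(-1)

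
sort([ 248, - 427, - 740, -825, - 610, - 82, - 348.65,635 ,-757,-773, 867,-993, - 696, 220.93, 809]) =[ - 993 ,  -  825, - 773, - 757, - 740, - 696 , - 610, - 427, - 348.65 , - 82, 220.93, 248, 635, 809,867 ] 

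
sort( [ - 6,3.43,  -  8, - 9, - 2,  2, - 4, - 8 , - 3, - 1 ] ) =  [  -  9, - 8, - 8, - 6,-4, - 3, - 2, - 1  ,  2, 3.43]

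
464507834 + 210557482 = 675065316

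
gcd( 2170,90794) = 2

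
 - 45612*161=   -  7343532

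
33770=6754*5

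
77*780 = 60060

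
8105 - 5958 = 2147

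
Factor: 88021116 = 2^2 * 3^2*67^1*36493^1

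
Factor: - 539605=  -  5^1 *11^1*9811^1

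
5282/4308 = 2641/2154 = 1.23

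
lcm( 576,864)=1728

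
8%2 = 0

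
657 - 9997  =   - 9340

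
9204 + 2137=11341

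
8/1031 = 8/1031 = 0.01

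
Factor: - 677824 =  - 2^6*7^1*17^1*89^1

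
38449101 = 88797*433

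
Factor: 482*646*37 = 2^2*17^1*19^1  *  37^1*241^1 =11520764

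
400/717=400/717 = 0.56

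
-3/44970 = - 1  +  14989/14990 =- 0.00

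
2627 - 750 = 1877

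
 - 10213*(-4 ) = 40852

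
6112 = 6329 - 217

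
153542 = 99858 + 53684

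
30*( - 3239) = -97170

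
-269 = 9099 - 9368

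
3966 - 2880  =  1086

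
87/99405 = 29/33135 = 0.00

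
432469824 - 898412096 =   -  465942272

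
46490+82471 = 128961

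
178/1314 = 89/657 = 0.14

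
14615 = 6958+7657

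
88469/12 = 88469/12 = 7372.42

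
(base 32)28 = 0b1001000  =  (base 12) 60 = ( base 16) 48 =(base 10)72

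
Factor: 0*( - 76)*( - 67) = 0 = 0^1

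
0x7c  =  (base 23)59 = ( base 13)97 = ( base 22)5e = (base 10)124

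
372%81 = 48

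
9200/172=2300/43 = 53.49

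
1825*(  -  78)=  - 142350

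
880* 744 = 654720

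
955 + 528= 1483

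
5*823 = 4115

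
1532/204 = 383/51 = 7.51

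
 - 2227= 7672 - 9899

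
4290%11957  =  4290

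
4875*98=477750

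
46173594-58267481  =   - 12093887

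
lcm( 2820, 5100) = 239700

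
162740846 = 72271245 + 90469601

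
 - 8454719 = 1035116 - 9489835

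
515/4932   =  515/4932 = 0.10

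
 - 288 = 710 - 998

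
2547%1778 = 769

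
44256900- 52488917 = -8232017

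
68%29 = 10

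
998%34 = 12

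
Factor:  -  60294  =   - 2^1*3^1 * 13^1*773^1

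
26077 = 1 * 26077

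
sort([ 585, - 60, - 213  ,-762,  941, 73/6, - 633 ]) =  [ - 762, - 633,-213, - 60,73/6,  585,941 ]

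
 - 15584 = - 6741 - 8843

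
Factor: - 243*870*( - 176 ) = 2^5*3^6*5^1*11^1*29^1  =  37208160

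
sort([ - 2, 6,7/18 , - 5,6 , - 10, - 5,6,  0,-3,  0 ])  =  [ - 10, - 5, - 5, - 3, - 2,0,0,7/18,6, 6,6]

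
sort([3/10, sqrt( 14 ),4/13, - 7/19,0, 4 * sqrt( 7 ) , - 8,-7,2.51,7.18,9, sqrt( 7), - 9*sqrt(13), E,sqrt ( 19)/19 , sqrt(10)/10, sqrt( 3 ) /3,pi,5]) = [-9*sqrt ( 13), - 8, - 7,-7/19, 0, sqrt( 19 ) /19,3/10, 4/13, sqrt( 10 )/10,sqrt(3)/3, 2.51, sqrt( 7),  E,  pi,sqrt( 14 ),5, 7.18,9,  4*sqrt( 7) ] 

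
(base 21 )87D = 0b111001101000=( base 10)3688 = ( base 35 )30d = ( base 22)7DE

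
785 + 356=1141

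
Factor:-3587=-17^1*211^1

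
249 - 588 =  - 339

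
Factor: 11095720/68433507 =2^3 * 3^( - 2) * 5^1 *43^1*6451^1*7603723^ ( - 1) 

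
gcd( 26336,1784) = 8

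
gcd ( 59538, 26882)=2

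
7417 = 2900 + 4517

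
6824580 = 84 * 81245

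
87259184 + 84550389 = 171809573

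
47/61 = 47/61= 0.77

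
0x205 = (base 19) 184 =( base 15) 247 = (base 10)517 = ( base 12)371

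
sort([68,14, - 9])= [ - 9, 14,68 ] 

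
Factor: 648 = 2^3 * 3^4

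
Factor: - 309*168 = - 2^3 * 3^2 *7^1*103^1  =  - 51912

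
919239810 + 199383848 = 1118623658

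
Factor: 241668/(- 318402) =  - 2^1*19^ ( - 2 )*137^1=- 274/361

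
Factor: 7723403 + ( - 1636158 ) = 6087245  =  5^1*29^1*41981^1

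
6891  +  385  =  7276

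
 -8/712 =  - 1/89 =-  0.01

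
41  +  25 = 66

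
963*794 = 764622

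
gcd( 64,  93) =1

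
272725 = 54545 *5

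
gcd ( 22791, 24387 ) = 3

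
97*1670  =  161990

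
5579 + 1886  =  7465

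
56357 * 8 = 450856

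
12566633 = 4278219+8288414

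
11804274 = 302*39087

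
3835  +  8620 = 12455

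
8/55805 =8/55805 = 0.00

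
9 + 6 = 15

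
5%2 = 1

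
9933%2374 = 437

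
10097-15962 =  - 5865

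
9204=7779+1425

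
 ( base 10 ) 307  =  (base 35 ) 8r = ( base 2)100110011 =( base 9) 371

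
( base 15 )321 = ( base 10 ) 706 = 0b1011000010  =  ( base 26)114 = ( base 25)136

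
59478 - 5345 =54133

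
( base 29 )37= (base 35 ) 2O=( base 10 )94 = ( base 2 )1011110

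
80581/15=5372 + 1/15= 5372.07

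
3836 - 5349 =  - 1513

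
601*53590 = 32207590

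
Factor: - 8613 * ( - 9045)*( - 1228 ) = - 2^2 * 3^6*5^1*11^1*29^1 * 67^1 * 307^1 = - 95666830380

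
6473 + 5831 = 12304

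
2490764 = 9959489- 7468725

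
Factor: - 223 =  - 223^1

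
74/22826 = 37/11413 = 0.00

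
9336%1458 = 588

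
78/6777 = 26/2259 = 0.01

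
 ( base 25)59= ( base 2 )10000110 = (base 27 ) 4Q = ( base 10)134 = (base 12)B2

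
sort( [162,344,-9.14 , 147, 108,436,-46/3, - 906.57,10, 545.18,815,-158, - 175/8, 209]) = [ -906.57, -158, - 175/8,-46/3,  -  9.14, 10,108  ,  147, 162 , 209,344, 436, 545.18,815] 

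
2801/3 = 933 + 2/3 = 933.67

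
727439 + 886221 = 1613660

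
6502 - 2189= 4313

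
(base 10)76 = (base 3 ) 2211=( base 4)1030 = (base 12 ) 64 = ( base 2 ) 1001100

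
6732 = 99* 68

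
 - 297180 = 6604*( - 45) 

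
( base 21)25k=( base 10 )1007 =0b1111101111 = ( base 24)1HN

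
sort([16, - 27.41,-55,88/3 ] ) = [ - 55,  -  27.41, 16,  88/3]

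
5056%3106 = 1950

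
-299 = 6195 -6494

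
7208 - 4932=2276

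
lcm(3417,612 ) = 41004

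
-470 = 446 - 916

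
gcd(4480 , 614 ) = 2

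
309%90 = 39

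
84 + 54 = 138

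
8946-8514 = 432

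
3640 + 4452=8092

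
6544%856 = 552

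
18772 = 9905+8867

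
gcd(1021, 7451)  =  1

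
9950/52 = 4975/26 = 191.35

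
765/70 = 10 + 13/14= 10.93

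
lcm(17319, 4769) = 329061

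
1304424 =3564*366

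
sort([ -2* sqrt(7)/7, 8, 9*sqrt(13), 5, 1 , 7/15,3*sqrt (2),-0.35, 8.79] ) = [ - 2*sqrt(7 ) /7,-0.35,7/15,1,  3*sqrt(2 ),5 , 8  ,  8.79, 9*sqrt(13)]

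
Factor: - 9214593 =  -3^1*71^1*43261^1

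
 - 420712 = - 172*2446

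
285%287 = 285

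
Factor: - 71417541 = -3^1*13^2*140863^1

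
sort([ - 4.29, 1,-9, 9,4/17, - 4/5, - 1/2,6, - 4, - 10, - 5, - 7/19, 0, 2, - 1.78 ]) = [ - 10, - 9, - 5, - 4.29, - 4,  -  1.78, - 4/5, - 1/2 ,-7/19 , 0, 4/17, 1, 2,  6,9] 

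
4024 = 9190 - 5166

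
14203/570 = 14203/570 = 24.92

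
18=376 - 358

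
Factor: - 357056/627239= - 448/787 =- 2^6* 7^1 *787^(-1) 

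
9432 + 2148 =11580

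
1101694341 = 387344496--714349845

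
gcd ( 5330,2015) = 65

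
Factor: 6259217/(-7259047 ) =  - 73^( - 1)*99439^(-1 )*6259217^1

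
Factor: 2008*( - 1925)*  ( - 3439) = 13293110600 =2^3*5^2*7^1*11^1*19^1 * 181^1 * 251^1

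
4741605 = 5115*927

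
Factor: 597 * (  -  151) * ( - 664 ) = 2^3*3^1*83^1* 151^1*199^1 = 59857608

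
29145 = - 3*( - 9715) 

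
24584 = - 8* ( - 3073)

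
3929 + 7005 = 10934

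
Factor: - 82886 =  - 2^1  *41443^1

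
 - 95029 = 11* (-8639) 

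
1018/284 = 509/142 = 3.58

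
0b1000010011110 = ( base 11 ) 3218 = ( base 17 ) EC4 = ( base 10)4254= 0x109E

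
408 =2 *204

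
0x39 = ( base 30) 1r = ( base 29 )1s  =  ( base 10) 57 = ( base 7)111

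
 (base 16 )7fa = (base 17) 712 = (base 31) 23r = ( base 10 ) 2042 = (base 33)1st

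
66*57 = 3762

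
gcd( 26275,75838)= 1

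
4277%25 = 2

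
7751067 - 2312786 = 5438281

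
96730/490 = 197 + 20/49 = 197.41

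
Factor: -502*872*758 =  - 331809952 = - 2^5 * 109^1*251^1*379^1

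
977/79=12 + 29/79=12.37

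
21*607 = 12747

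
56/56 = 1 = 1.00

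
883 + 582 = 1465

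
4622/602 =7 + 204/301 =7.68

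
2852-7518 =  - 4666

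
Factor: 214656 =2^7*3^1*13^1* 43^1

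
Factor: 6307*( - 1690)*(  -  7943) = 84663086690 = 2^1*5^1*7^1*13^4 * 17^1*47^1 * 53^1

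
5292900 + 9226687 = 14519587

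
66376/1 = 66376 = 66376.00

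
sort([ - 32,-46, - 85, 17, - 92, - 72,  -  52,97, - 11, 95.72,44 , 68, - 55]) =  [ - 92,  -  85, - 72, - 55 , - 52, - 46 , - 32, - 11, 17,44,68 , 95.72,97]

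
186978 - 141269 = 45709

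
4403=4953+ - 550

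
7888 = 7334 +554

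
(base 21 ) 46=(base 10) 90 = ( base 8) 132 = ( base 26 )3c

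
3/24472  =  3/24472 = 0.00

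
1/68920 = 1/68920 = 0.00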